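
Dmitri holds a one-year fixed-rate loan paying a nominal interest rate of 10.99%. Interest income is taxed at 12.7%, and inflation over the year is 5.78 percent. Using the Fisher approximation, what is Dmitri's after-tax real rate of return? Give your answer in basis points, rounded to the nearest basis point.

After-tax nominal return = 10.99% × (1 − 0.127) = 9.59427%.
r ≈ 9.59427% − 5.78% → 381 basis points.

381 basis points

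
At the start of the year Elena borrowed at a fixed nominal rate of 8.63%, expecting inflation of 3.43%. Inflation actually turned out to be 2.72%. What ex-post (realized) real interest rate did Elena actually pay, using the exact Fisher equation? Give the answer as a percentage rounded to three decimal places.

Ex-post: (1 + 0.0863)/(1 + 0.0272) − 1 = 5.753505%
So the realized real rate is 5.754%.

5.754%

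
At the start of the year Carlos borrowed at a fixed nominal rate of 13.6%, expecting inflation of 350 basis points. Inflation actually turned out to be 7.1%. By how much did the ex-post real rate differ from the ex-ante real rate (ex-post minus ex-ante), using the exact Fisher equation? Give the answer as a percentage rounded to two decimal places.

Ex-ante: (1 + 0.1360)/(1 + 0.0350) − 1 = 9.7585%
Ex-post: (1 + 0.1360)/(1 + 0.0710) − 1 = 6.0691%
Difference (ex-post − ex-ante) = -3.6894% → -3.69%.

-3.69%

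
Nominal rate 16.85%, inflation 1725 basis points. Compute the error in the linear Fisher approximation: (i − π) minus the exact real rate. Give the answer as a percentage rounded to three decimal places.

Approximate: r ≈ 16.850% − 17.250% = -0.4000%
Exact: (1 + 0.1685)/(1 + 0.1725) − 1 = -0.3412%
Error = -0.4000% − (-0.3412%) = -0.0588% → -0.059%.

-0.059%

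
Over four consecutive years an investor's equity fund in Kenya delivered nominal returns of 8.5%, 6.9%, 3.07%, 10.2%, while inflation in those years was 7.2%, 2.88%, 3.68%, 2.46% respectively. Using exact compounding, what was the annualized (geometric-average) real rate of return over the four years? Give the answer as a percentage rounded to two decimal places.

Compound the nominal returns: 1.0850 × 1.0690 × 1.0307 × 1.1020 = 1.31741109.
Compound inflation: 1.0720 × 1.0288 × 1.0368 × 1.0246 = 1.17158845.
Deflate: 1.31741109 / 1.17158845 = 1.12446575.
Annualized real rate = 1.12446575^(1/4) − 1 = 2.9761% → 2.98%.

2.98%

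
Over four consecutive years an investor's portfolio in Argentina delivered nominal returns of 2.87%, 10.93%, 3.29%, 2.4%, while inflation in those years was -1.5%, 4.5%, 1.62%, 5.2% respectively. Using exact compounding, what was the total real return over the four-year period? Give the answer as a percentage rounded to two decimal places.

9.69%

Compound the nominal returns: 1.0287 × 1.1093 × 1.0329 × 1.0240 = 1.206969.
Compound inflation: 0.9850 × 1.0450 × 1.0162 × 1.0520 = 1.100392.
Deflate: 1.206969 / 1.100392 = 1.096853.
Total real return = 1.096853 − 1 → 9.69%.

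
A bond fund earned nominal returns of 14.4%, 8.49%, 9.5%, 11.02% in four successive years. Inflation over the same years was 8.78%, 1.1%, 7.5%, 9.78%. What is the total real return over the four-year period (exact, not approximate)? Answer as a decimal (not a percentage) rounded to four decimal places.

Nominal growth factor = 1.1440 × 1.0849 × 1.0950 × 1.1102 = 1.508798
Price-level growth factor = 1.0878 × 1.0110 × 1.0750 × 1.0978 = 1.297872
Real growth factor = 1.508798 / 1.297872 = 1.162517
Total real return = 1.162517 − 1 → 0.1625.

0.1625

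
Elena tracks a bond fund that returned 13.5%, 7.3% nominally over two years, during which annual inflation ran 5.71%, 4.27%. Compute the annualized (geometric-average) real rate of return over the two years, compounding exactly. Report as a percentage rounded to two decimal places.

5.11%

Nominal growth factor = 1.1350 × 1.0730 = 1.21785500
Price-level growth factor = 1.0571 × 1.0427 = 1.10223817
Real growth factor = 1.21785500 / 1.10223817 = 1.10489278
Annualized real rate = 1.10489278^(1/2) − 1 = 5.1139% → 5.11%.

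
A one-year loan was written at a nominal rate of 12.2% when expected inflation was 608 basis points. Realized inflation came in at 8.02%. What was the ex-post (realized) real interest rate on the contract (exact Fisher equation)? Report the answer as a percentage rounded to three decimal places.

Ex-post: (1 + 0.1220)/(1 + 0.0802) − 1 = 3.8697%
So the realized real rate is 3.870%.

3.870%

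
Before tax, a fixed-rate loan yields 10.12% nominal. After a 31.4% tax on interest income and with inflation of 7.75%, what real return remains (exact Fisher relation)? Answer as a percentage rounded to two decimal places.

-0.75%

After-tax nominal return = 10.12% × (1 − 0.314) = 6.94232%.
1 + r = 1.0694232 / 1.07750 = 0.992504
After-tax real rate = 0.992504 − 1 → -0.75%.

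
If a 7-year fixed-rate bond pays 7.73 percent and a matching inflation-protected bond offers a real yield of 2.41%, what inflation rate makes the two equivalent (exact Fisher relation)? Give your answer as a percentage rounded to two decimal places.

5.19%

(1 + π) = (1 + i)/(1 + r) = 1.07730 / 1.02410 = 1.051948
Break-even inflation = 1.051948 − 1 → 5.19%.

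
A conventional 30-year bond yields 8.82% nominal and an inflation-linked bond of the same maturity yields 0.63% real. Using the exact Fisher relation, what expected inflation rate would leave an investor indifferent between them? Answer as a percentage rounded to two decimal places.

8.14%

(1 + π) = (1 + i)/(1 + r) = 1.08820 / 1.00630 = 1.081387
Break-even inflation = 1.081387 − 1 → 8.14%.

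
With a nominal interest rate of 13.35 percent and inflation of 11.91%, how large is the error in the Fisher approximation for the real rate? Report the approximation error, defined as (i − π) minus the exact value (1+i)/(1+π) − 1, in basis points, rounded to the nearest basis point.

15 basis points

Approximate: r ≈ 13.350% − 11.910% = 1.4400%
Exact: (1 + 0.1335)/(1 + 0.1191) − 1 = 1.2867%
Error = 1.4400% − 1.2867% = 0.1533% → 15 basis points.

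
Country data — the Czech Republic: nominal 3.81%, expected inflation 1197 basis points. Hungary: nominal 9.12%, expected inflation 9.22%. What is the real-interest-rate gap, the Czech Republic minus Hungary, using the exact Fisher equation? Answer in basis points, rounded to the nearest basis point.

-720 basis points

The Czech Republic: (1 + 0.0381)/(1 + 0.1197) − 1 = -7.2877%
Hungary: (1 + 0.0912)/(1 + 0.0922) − 1 = -0.0916%
Differential = -7.2877% − (-0.0916%) = -7.1961% → -720 basis points.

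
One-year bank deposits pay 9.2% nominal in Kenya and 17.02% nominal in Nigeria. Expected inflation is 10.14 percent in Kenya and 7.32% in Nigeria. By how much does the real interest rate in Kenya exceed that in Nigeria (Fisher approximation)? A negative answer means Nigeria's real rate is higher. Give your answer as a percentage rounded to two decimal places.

Kenya: 9.2% − 10.14% = -0.940%
Nigeria: 17.02% − 7.32% = 9.700%
Differential = -10.640% → -10.64%.

-10.64%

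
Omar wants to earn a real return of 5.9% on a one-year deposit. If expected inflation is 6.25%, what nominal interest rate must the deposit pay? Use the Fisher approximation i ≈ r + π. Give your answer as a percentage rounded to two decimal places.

12.15%

i ≈ r + π = 5.9% + 6.25% = 12.15%.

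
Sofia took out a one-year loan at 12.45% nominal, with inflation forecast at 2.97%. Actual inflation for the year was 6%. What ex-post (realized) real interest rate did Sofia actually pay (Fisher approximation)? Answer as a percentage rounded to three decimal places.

Ex-post: 12.45% − 6% = 6.450%
So the realized real rate is 6.450%.

6.450%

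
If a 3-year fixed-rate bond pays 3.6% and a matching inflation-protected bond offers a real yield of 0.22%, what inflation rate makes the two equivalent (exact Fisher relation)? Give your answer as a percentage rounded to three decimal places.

(1 + π) = (1 + i)/(1 + r) = 1.03600 / 1.00220 = 1.033726
Break-even inflation = 1.033726 − 1 → 3.373%.

3.373%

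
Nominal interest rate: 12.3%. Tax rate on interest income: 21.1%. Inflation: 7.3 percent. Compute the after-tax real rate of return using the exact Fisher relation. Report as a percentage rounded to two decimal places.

After-tax nominal return = 12.3% × (1 − 0.211) = 9.7047%.
1 + r = 1.097047 / 1.07300 = 1.022411
After-tax real rate = 1.022411 − 1 → 2.24%.

2.24%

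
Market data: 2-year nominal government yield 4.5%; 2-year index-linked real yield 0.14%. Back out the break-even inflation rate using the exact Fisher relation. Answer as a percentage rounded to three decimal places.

(1 + π) = (1 + i)/(1 + r) = 1.04500 / 1.00140 = 1.043539
Break-even inflation = 1.043539 − 1 → 4.354%.

4.354%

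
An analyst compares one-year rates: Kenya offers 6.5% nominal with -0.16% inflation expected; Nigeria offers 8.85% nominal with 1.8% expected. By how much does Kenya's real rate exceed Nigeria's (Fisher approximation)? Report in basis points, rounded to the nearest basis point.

Kenya: 6.5% − (-0.16%) = 6.660%
Nigeria: 8.85% − 1.8% = 7.050%
Differential = -0.390% → -39 basis points.

-39 basis points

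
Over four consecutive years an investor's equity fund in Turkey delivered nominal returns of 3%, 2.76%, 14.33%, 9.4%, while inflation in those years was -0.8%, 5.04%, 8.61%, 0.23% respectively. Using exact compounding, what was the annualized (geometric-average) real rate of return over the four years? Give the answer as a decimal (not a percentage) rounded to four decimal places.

0.0394

Nominal growth factor = 1.0300 × 1.0276 × 1.1433 × 1.0940 = 1.32385020
Price-level growth factor = 0.9920 × 1.0504 × 1.0861 × 1.0023 = 1.13431566
Real growth factor = 1.32385020 / 1.13431566 = 1.16709153
Annualized real rate = 1.16709153^(1/4) − 1 = 3.9384% → 0.0394.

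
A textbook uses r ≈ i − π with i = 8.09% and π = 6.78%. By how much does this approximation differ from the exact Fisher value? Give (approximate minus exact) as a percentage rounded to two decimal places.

0.08%

Approximate: r ≈ 8.090% − 6.780% = 1.3100%
Exact: (1 + 0.0809)/(1 + 0.0678) − 1 = 1.2268%
Error = 1.3100% − 1.2268% = 0.0832% → 0.08%.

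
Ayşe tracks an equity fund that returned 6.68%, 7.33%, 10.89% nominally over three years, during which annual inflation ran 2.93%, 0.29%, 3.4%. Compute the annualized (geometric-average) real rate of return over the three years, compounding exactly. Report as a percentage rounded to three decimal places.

Compound the nominal returns: 1.0668 × 1.0733 × 1.1089 = 1.26968655.
Compound inflation: 1.0293 × 1.0029 × 1.0340 = 1.06738266.
Deflate: 1.26968655 / 1.06738266 = 1.18953268.
Annualized real rate = 1.18953268^(1/3) − 1 = 5.9560% → 5.956%.

5.956%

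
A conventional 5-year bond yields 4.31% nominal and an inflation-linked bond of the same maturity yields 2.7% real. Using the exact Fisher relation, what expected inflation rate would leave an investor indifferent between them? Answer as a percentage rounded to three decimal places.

(1 + π) = (1 + i)/(1 + r) = 1.04310 / 1.02700 = 1.015677
Break-even inflation = 1.015677 − 1 → 1.568%.

1.568%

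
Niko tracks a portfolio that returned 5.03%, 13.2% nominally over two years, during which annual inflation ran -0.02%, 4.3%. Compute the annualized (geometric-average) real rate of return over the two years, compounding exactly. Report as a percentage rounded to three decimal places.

6.778%

Nominal growth factor = 1.0503 × 1.1320 = 1.18893960
Price-level growth factor = 0.9998 × 1.0430 = 1.04279140
Real growth factor = 1.18893960 / 1.04279140 = 1.14015094
Annualized real rate = 1.14015094^(1/2) − 1 = 6.7779% → 6.778%.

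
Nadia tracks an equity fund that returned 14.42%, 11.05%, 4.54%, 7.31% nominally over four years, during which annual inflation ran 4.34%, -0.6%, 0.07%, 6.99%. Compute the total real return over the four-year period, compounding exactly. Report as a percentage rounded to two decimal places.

Compound the nominal returns: 1.1442 × 1.1105 × 1.0454 × 1.0731 = 1.425421.
Compound inflation: 1.0434 × 0.9940 × 1.0007 × 1.0699 = 1.110412.
Deflate: 1.425421 / 1.110412 = 1.283686.
Total real return = 1.283686 − 1 → 28.37%.

28.37%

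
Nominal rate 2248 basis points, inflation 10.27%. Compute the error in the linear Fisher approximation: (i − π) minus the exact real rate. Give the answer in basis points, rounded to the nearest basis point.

Approximate: r ≈ 22.480% − 10.270% = 12.2100%
Exact: (1 + 0.2248)/(1 + 0.1027) − 1 = 11.0728%
Error = 12.2100% − 11.0728% = 1.1372% → 114 basis points.

114 basis points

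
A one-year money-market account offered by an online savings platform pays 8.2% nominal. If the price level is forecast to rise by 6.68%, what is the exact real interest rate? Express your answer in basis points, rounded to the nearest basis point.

1 + r = 1.08200 / 1.06680 = 1.014248
r = 1.014248 − 1 = 1.4248%, i.e. 142 basis points.

142 basis points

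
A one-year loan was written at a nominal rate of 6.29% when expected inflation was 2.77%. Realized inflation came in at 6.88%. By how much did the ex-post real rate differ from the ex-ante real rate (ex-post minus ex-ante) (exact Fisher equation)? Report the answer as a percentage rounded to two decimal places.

Ex-ante: (1 + 0.0629)/(1 + 0.0277) − 1 = 3.4251%
Ex-post: (1 + 0.0629)/(1 + 0.0688) − 1 = -0.5520%
Difference (ex-post − ex-ante) = -3.9771% → -3.98%.

-3.98%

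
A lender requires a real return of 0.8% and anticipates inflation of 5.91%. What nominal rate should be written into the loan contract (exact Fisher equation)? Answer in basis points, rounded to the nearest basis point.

(1 + i) = (1 + r)(1 + π) = 1.00800 × 1.05910 = 1.0675728
i = 1.0675728 − 1, so the required nominal rate is 676 basis points.

676 basis points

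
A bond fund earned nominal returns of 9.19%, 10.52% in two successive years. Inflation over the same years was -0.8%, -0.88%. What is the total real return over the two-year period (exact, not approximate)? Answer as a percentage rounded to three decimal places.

Compound the nominal returns: 1.0919 × 1.1052 = 1.206768.
Compound inflation: 0.9920 × 0.9912 = 0.983270.
Deflate: 1.206768 / 0.983270 = 1.227300.
Total real return = 1.227300 − 1 → 22.730%.

22.730%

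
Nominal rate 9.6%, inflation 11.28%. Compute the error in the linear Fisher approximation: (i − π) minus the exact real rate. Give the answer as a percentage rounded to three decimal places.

-0.170%

Approximate: r ≈ 9.600% − 11.280% = -1.6800%
Exact: (1 + 0.0960)/(1 + 0.1128) − 1 = -1.5097%
Error = -1.6800% − (-1.5097%) = -0.1703% → -0.170%.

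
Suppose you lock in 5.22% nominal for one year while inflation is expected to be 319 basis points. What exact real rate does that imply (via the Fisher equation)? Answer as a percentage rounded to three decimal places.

By the Fisher equation, 1 + r = (1 + i)/(1 + π).
1 + r = 1.05220 / 1.03190 = 1.019672
r = 1.019672 − 1 = 1.9672%, i.e. 1.967%.

1.967%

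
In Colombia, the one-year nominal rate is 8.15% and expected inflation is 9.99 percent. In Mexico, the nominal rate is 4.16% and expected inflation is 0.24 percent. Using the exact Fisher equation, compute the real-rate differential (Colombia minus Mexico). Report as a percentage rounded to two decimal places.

Colombia: (1 + 0.0815)/(1 + 0.0999) − 1 = -1.6729%
Mexico: (1 + 0.0416)/(1 + 0.0024) − 1 = 3.9106%
Differential = -1.6729% − 3.9106% = -5.5835% → -5.58%.

-5.58%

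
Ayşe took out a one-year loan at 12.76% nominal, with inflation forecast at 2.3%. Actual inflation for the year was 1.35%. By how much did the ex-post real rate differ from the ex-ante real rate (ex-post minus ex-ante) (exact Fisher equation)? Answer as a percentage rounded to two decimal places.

1.03%

Ex-ante: (1 + 0.1276)/(1 + 0.0230) − 1 = 10.2248%
Ex-post: (1 + 0.1276)/(1 + 0.0135) − 1 = 11.2580%
Difference (ex-post − ex-ante) = 1.0332% → 1.03%.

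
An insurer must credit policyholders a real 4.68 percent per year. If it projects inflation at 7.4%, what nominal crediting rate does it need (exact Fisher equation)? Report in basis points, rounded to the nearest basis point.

1243 basis points

(1 + i) = (1 + r)(1 + π) = 1.04680 × 1.07400 = 1.1242632
i = 1.1242632 − 1, so the required nominal rate is 1243 basis points.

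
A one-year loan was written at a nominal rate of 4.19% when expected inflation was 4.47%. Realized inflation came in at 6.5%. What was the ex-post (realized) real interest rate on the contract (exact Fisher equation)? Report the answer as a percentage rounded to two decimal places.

-2.17%

Ex-post: (1 + 0.0419)/(1 + 0.0650) − 1 = -2.1690%
So the realized real rate is -2.17%.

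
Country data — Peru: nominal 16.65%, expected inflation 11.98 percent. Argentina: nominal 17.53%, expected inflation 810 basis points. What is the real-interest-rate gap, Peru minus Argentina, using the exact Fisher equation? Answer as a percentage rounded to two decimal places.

Peru: (1 + 0.1665)/(1 + 0.1198) − 1 = 4.1704%
Argentina: (1 + 0.1753)/(1 + 0.0810) − 1 = 8.7234%
Differential = 4.1704% − 8.7234% = -4.5530% → -4.55%.

-4.55%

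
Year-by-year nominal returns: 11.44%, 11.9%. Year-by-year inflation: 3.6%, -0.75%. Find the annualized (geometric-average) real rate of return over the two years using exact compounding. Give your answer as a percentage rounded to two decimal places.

10.13%

Compound the nominal returns: 1.1144 × 1.1190 = 1.24701360.
Compound inflation: 1.0360 × 0.9925 = 1.02823000.
Deflate: 1.24701360 / 1.02823000 = 1.21277691.
Annualized real rate = 1.21277691^(1/2) − 1 = 10.1262% → 10.13%.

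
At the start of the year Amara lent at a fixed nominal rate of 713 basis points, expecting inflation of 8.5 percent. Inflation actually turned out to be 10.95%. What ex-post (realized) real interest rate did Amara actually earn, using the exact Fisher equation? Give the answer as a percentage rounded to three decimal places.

-3.443%

Ex-post: (1 + 0.0713)/(1 + 0.1095) − 1 = -3.4430%
So the realized real rate is -3.443%.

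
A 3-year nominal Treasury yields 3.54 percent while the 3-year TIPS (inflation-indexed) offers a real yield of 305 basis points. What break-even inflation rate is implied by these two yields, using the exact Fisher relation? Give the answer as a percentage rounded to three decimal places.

(1 + π) = (1 + i)/(1 + r) = 1.03540 / 1.03050 = 1.00475497
Break-even inflation = 1.00475497 − 1 → 0.475%.

0.475%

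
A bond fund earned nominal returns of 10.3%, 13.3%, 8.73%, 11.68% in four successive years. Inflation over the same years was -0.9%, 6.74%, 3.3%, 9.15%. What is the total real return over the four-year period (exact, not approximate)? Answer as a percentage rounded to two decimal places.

27.23%

Compound the nominal returns: 1.1030 × 1.1330 × 1.0873 × 1.1168 = 1.517505.
Compound inflation: 0.9910 × 1.0674 × 1.0330 × 1.0915 = 1.192683.
Deflate: 1.517505 / 1.192683 = 1.272346.
Total real return = 1.272346 − 1 → 27.23%.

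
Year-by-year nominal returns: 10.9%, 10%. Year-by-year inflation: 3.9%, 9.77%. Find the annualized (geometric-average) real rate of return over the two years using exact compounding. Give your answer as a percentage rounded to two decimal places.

3.42%

Nominal growth factor = 1.1090 × 1.1000 = 1.21990000
Price-level growth factor = 1.0390 × 1.0977 = 1.14051030
Real growth factor = 1.21990000 / 1.14051030 = 1.06960893
Annualized real rate = 1.06960893^(1/2) − 1 = 3.4219% → 3.42%.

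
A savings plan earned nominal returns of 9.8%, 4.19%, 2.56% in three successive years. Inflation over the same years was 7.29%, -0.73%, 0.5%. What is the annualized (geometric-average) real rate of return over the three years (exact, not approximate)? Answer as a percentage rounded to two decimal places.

3.11%

Compound the nominal returns: 1.0980 × 1.0419 × 1.0256 = 1.17329276.
Compound inflation: 1.0729 × 0.9927 × 1.0050 = 1.07039317.
Deflate: 1.17329276 / 1.07039317 = 1.09613252.
Annualized real rate = 1.09613252^(1/3) − 1 = 3.1069% → 3.11%.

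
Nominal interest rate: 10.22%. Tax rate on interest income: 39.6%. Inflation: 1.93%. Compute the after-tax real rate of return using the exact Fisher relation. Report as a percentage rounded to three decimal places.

4.163%

After-tax nominal return = 10.22% × (1 − 0.396) = 6.17288%.
1 + r = 1.0617288 / 1.01930 = 1.0416254
After-tax real rate = 1.0416254 − 1 → 4.163%.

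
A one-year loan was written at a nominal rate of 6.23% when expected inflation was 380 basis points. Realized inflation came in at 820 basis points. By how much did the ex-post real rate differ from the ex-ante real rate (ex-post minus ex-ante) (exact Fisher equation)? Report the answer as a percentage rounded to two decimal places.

Ex-ante: (1 + 0.0623)/(1 + 0.0380) − 1 = 2.3410%
Ex-post: (1 + 0.0623)/(1 + 0.0820) − 1 = -1.8207%
Difference (ex-post − ex-ante) = -4.1617% → -4.16%.

-4.16%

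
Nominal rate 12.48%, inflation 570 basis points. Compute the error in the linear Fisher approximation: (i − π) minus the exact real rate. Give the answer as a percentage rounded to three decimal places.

0.366%

Approximate: r ≈ 12.480% − 5.700% = 6.7800%
Exact: (1 + 0.1248)/(1 + 0.0570) − 1 = 6.4144%
Error = 6.7800% − 6.4144% = 0.3656% → 0.366%.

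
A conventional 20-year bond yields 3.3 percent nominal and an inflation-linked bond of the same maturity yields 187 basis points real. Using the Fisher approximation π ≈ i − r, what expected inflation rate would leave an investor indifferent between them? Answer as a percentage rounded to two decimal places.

1.43%

π ≈ i − r = 3.3% − 1.87% → 1.43%.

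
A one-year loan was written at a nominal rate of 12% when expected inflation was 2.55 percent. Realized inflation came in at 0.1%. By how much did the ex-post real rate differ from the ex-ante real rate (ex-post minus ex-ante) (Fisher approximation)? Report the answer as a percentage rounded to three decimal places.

Ex-ante: 12% − 2.55% = 9.450%
Ex-post: 12% − 0.1% = 11.900%
Difference (ex-post − ex-ante) = 2.4500% → 2.450%.

2.450%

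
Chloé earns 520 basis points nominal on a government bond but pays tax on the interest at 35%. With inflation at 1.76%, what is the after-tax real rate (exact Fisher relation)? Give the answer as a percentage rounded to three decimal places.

1.592%

After-tax nominal return = 5.2% × (1 − 0.35) = 3.3800%.
1 + r = 1.03380 / 1.01760 = 1.015920
After-tax real rate = 1.015920 − 1 → 1.592%.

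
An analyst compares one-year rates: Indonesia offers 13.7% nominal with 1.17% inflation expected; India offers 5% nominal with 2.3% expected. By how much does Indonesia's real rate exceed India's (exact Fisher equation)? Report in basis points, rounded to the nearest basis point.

Indonesia: (1 + 0.1370)/(1 + 0.0117) − 1 = 12.3851%
India: (1 + 0.0500)/(1 + 0.0230) − 1 = 2.6393%
Differential = 12.3851% − 2.6393% = 9.7458% → 975 basis points.

975 basis points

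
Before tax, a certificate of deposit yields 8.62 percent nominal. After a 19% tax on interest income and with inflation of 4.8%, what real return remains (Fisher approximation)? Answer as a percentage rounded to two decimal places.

After-tax nominal return = 8.62% × (1 − 0.19) = 6.9822%.
r ≈ 6.9822% − 4.8% → 2.18%.

2.18%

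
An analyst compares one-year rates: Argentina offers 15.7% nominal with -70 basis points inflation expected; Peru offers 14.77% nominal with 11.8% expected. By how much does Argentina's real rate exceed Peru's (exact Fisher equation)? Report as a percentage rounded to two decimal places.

Argentina: (1 + 0.1570)/(1 − 0.0070) − 1 = 16.5156%
Peru: (1 + 0.1477)/(1 + 0.1180) − 1 = 2.6565%
Differential = 16.5156% − 2.6565% = 13.8591% → 13.86%.

13.86%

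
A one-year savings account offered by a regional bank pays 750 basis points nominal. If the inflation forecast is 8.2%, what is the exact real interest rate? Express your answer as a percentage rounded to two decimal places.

1 + r = 1.07500 / 1.08200 = 0.993530
r = 0.993530 − 1 = -0.6470%, i.e. -0.65%.

-0.65%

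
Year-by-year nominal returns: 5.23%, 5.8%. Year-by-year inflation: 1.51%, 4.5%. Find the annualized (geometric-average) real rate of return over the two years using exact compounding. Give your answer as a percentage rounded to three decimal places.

Nominal growth factor = 1.0523 × 1.0580 = 1.11333340
Price-level growth factor = 1.0151 × 1.0450 = 1.06077950
Real growth factor = 1.11333340 / 1.06077950 = 1.04954272
Annualized real rate = 1.04954272^(1/2) − 1 = 2.4472% → 2.447%.

2.447%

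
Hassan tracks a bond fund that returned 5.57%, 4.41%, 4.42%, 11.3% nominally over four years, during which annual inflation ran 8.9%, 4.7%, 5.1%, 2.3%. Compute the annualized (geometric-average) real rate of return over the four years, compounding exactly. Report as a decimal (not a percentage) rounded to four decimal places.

0.0111

Nominal growth factor = 1.0557 × 1.0441 × 1.0442 × 1.1130 = 1.28103640
Price-level growth factor = 1.0890 × 1.0470 × 1.0510 × 1.0230 = 1.22589398
Real growth factor = 1.28103640 / 1.22589398 = 1.04498140
Annualized real rate = 1.04498140^(1/4) − 1 = 1.1060% → 0.0111.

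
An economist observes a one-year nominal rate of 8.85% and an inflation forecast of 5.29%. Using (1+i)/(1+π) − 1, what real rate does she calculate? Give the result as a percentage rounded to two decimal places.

3.38%

By the Fisher relation, 1 + r = (1 + i)/(1 + π).
1 + r = 1.08850 / 1.05290 = 1.033811
r = 1.033811 − 1 = 3.3811%, i.e. 3.38%.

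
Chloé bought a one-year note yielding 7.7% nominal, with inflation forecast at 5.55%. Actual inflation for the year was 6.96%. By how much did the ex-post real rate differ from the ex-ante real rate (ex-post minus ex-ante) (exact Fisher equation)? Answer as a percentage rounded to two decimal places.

Ex-ante: (1 + 0.0770)/(1 + 0.0555) − 1 = 2.0369%
Ex-post: (1 + 0.0770)/(1 + 0.0696) − 1 = 0.6918%
Difference (ex-post − ex-ante) = -1.3451% → -1.35%.

-1.35%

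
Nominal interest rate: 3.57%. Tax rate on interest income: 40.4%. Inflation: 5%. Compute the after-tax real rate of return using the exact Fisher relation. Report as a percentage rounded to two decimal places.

-2.74%

After-tax nominal return = 3.57% × (1 − 0.404) = 2.12772%.
1 + r = 1.0212772 / 1.05000 = 0.972645
After-tax real rate = 0.972645 − 1 → -2.74%.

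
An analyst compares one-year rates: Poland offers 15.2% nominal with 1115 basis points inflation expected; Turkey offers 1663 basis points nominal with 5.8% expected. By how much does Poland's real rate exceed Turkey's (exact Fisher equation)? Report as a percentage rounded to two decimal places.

-6.59%

Poland: (1 + 0.1520)/(1 + 0.1115) − 1 = 3.6437%
Turkey: (1 + 0.1663)/(1 + 0.0580) − 1 = 10.2363%
Differential = 3.6437% − 10.2363% = -6.5926% → -6.59%.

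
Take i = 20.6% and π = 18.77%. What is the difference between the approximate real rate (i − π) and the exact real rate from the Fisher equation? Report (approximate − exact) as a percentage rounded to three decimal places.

0.289%

Approximate: r ≈ 20.600% − 18.770% = 1.8300%
Exact: (1 + 0.2060)/(1 + 0.1877) − 1 = 1.5408%
Error = 1.8300% − 1.5408% = 0.2892% → 0.289%.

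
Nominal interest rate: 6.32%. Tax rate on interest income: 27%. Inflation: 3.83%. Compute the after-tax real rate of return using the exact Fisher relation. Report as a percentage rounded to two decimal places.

After-tax nominal return = 6.32% × (1 − 0.27) = 4.6136%.
1 + r = 1.046136 / 1.03830 = 1.007547
After-tax real rate = 1.007547 − 1 → 0.75%.

0.75%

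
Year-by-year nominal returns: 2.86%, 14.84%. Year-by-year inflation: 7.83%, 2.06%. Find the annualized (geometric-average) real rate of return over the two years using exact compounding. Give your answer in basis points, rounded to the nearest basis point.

Compound the nominal returns: 1.0286 × 1.1484 = 1.18124424.
Compound inflation: 1.0783 × 1.0206 = 1.10051298.
Deflate: 1.18124424 / 1.10051298 = 1.07335784.
Annualized real rate = 1.07335784^(1/2) − 1 = 3.6030% → 360 basis points.

360 basis points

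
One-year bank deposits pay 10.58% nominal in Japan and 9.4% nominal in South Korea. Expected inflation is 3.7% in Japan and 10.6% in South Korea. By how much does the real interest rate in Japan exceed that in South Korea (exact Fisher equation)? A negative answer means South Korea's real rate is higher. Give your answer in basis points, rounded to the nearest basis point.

772 basis points

Japan: (1 + 0.1058)/(1 + 0.0370) − 1 = 6.6345%
South Korea: (1 + 0.0940)/(1 + 0.1060) − 1 = -1.0850%
Differential = 6.6345% − (-1.0850%) = 7.7195% → 772 basis points.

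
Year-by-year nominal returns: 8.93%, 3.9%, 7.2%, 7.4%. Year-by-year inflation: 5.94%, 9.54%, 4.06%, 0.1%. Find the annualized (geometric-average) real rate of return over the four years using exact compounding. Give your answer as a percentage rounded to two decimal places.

Nominal growth factor = 1.0893 × 1.0390 × 1.0720 × 1.0740 = 1.3030531124
Price-level growth factor = 1.0594 × 1.0954 × 1.0406 × 1.0010 = 1.2087892922
Real growth factor = 1.3030531124 / 1.2087892922 = 1.0779820113
Annualized real rate = 1.0779820113^(1/4) − 1 = 1.895001% → 1.90%.

1.90%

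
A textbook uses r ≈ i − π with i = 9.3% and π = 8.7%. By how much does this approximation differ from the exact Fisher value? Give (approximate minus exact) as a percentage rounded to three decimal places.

Approximate: r ≈ 9.300% − 8.700% = 0.6000%
Exact: (1 + 0.0930)/(1 + 0.0870) − 1 = 0.5520%
Error = 0.6000% − 0.5520% = 0.0480% → 0.048%.

0.048%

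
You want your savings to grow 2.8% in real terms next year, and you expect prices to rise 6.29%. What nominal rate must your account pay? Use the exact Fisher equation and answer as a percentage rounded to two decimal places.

(1 + i) = (1 + r)(1 + π) = 1.02800 × 1.06290 = 1.0926612
i = 1.0926612 − 1, so the required nominal rate is 9.27%.

9.27%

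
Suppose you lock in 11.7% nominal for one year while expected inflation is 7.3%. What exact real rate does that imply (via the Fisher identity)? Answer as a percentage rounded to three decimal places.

By the Fisher identity, 1 + r = (1 + i)/(1 + π).
1 + r = 1.11700 / 1.07300 = 1.041007
r = 1.041007 − 1 = 4.1007%, i.e. 4.101%.

4.101%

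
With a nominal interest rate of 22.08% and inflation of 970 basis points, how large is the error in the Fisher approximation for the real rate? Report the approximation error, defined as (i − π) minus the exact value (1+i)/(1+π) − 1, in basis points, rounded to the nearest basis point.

109 basis points

Approximate: r ≈ 22.080% − 9.700% = 12.3800%
Exact: (1 + 0.2208)/(1 + 0.0970) − 1 = 11.2853%
Error = 12.3800% − 11.2853% = 1.0947% → 109 basis points.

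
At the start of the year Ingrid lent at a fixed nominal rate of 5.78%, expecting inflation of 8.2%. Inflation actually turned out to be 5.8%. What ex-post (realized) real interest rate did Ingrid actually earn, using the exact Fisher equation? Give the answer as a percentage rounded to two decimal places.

-0.02%

Ex-post: (1 + 0.0578)/(1 + 0.0580) − 1 = -0.0189%
So the realized real rate is -0.02%.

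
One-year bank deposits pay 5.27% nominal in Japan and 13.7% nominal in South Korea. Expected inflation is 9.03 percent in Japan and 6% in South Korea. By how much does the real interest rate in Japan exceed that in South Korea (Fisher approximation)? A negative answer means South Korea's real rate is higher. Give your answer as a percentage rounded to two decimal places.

-11.46%

Japan: 5.27% − 9.03% = -3.760%
South Korea: 13.7% − 6% = 7.700%
Differential = -11.460% → -11.46%.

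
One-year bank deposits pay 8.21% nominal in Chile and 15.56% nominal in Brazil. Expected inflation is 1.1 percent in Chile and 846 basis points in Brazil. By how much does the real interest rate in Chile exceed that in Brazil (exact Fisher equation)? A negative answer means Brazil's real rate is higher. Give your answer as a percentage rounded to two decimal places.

Chile: (1 + 0.0821)/(1 + 0.0110) − 1 = 7.0326%
Brazil: (1 + 0.1556)/(1 + 0.0846) − 1 = 6.5462%
Differential = 7.0326% − 6.5462% = 0.4864% → 0.49%.

0.49%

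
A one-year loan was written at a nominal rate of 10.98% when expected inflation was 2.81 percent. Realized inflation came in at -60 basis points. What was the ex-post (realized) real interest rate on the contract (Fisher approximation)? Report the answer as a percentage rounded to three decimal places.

11.580%

Ex-post: 10.98% − (-0.6%) = 11.580%
So the realized real rate is 11.580%.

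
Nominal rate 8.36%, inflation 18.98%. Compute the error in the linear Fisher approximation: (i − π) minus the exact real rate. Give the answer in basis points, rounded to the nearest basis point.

-169 basis points

Approximate: r ≈ 8.360% − 18.980% = -10.6200%
Exact: (1 + 0.0836)/(1 + 0.1898) − 1 = -8.9259%
Error = -10.6200% − (-8.9259%) = -1.6941% → -169 basis points.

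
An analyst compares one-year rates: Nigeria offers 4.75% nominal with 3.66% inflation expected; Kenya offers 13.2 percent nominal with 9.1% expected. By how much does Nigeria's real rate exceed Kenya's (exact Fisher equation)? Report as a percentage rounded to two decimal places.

Nigeria: (1 + 0.0475)/(1 + 0.0366) − 1 = 1.0515%
Kenya: (1 + 0.1320)/(1 + 0.0910) − 1 = 3.7580%
Differential = 1.0515% − 3.7580% = -2.7065% → -2.71%.

-2.71%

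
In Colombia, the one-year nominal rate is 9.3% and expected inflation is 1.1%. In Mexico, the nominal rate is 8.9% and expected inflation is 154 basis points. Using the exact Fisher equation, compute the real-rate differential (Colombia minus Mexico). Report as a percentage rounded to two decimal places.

Colombia: (1 + 0.0930)/(1 + 0.0110) − 1 = 8.1108%
Mexico: (1 + 0.0890)/(1 + 0.0154) − 1 = 7.2484%
Differential = 8.1108% − 7.2484% = 0.8624% → 0.86%.

0.86%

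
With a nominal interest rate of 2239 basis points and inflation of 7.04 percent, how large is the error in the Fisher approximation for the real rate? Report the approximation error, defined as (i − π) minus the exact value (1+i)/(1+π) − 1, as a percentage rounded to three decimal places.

Approximate: r ≈ 22.390% − 7.040% = 15.3500%
Exact: (1 + 0.2239)/(1 + 0.0704) − 1 = 14.3404%
Error = 15.3500% − 14.3404% = 1.0096% → 1.010%.

1.010%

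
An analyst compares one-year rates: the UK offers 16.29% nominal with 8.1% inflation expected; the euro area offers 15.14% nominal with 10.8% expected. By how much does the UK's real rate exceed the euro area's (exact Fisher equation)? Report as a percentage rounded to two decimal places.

3.66%

The UK: (1 + 0.1629)/(1 + 0.0810) − 1 = 7.5763%
The euro area: (1 + 0.1514)/(1 + 0.1080) − 1 = 3.9170%
Differential = 7.5763% − 3.9170% = 3.6594% → 3.66%.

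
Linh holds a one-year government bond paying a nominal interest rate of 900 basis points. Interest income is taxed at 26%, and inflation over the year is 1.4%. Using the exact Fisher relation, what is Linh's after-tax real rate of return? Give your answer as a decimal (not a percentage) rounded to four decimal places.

0.0519

After-tax nominal return = 9% × (1 − 0.26) = 6.6600%.
1 + r = 1.06660 / 1.01400 = 1.051874
After-tax real rate = 1.051874 − 1 → 0.0519.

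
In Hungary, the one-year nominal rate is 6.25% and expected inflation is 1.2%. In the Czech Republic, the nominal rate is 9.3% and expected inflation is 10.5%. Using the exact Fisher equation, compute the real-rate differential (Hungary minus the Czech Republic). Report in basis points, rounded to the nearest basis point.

Hungary: (1 + 0.0625)/(1 + 0.0120) − 1 = 4.9901%
The Czech Republic: (1 + 0.0930)/(1 + 0.1050) − 1 = -1.0860%
Differential = 4.9901% − (-1.0860%) = 6.0761% → 608 basis points.

608 basis points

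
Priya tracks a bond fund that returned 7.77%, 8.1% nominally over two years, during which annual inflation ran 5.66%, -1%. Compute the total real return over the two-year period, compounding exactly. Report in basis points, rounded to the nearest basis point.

Compound the nominal returns: 1.0777 × 1.0810 = 1.164994.
Compound inflation: 1.0566 × 0.9900 = 1.046034.
Deflate: 1.164994 / 1.046034 = 1.113725.
Total real return = 1.113725 − 1 → 1137 basis points.

1137 basis points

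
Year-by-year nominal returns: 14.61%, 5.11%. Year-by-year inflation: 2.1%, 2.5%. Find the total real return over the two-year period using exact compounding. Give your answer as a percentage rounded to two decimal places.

Compound the nominal returns: 1.1461 × 1.0511 = 1.204666.
Compound inflation: 1.0210 × 1.0250 = 1.046525.
Deflate: 1.204666 / 1.046525 = 1.151110.
Total real return = 1.151110 − 1 → 15.11%.

15.11%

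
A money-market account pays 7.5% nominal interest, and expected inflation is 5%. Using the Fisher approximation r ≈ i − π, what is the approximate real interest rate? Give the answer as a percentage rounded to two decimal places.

r ≈ i − π = 7.5% − 5% = 2.50%.

2.50%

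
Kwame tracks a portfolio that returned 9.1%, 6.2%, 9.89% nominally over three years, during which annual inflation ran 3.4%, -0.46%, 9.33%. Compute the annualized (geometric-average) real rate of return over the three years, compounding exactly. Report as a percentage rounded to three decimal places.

Nominal growth factor = 1.0910 × 1.0620 × 1.0989 = 1.27323169
Price-level growth factor = 1.0340 × 0.9954 × 1.0933 = 1.12527203
Real growth factor = 1.27323169 / 1.12527203 = 1.13148791
Annualized real rate = 1.13148791^(1/3) − 1 = 4.2037% → 4.204%.

4.204%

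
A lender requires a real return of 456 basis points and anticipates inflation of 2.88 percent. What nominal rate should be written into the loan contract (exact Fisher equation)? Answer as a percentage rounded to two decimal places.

(1 + i) = (1 + r)(1 + π) = 1.04560 × 1.02880 = 1.07571328
i = 1.07571328 − 1, so the required nominal rate is 7.57%.

7.57%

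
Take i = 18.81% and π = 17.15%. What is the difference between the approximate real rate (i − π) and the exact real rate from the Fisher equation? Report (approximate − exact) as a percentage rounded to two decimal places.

Approximate: r ≈ 18.810% − 17.150% = 1.6600%
Exact: (1 + 0.1881)/(1 + 0.1715) − 1 = 1.4170%
Error = 1.6600% − 1.4170% = 0.2430% → 0.24%.

0.24%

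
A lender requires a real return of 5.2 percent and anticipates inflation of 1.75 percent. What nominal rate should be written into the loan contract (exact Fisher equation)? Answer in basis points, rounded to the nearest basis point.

704 basis points

(1 + i) = (1 + r)(1 + π) = 1.05200 × 1.01750 = 1.07041
i = 1.07041 − 1, so the required nominal rate is 704 basis points.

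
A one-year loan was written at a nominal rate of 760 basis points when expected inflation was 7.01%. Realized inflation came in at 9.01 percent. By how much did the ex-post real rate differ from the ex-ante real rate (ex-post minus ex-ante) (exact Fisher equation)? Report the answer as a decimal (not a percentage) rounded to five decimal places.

Ex-ante: (1 + 0.0760)/(1 + 0.0701) − 1 = 0.5514%
Ex-post: (1 + 0.0760)/(1 + 0.0901) − 1 = -1.2935%
Difference (ex-post − ex-ante) = -1.8448% → -0.01845.

-0.01845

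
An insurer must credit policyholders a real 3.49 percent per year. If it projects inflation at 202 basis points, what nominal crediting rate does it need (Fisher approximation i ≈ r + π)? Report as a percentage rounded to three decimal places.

i ≈ r + π = 3.49% + 2.02% = 5.510%.

5.510%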